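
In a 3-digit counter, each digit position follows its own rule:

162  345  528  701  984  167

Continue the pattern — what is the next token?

First digit — +2 each step, mod 10: 1, 3, 5, 7, 9, 1 → 3.
Second digit: −2 each step, mod 10; 6, 4, 2, 0, 8, 6 → 4.
Third digit: 2, 5, 8, 1, 4, 7 → 0 (+3 each step, mod 10).
Putting it together: 340.

340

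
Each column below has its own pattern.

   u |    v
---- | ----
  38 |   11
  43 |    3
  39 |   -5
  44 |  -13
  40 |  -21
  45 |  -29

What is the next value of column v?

Column v: 11, 3, -5, -13, -21, -29 → -37 (−8 each step).

-37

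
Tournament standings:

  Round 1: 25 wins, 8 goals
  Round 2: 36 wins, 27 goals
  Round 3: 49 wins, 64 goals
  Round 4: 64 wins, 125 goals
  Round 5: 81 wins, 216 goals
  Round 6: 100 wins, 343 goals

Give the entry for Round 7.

Wins: perfect squares: 5², 6², 7², …, so 25, 36, 49, 64, 81, 100 → 121.
Goals: 8, 27, 64, 125, 216, 343 → 512 (perfect cubes: 2³, 3³, 4³, …).
So the next line is 121 wins, 512 goals.

121 wins, 512 goals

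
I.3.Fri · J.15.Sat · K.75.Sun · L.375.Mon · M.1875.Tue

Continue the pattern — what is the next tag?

N.9375.Wed

Letter: I, J, K, L, M → N (letters move forward 1 place in the alphabet).
Second component goes 3, 15, 75, 375, 1875 → 9375 (×5 each step).
Day: runs through the weekdays Mon→Sun, so Fri, Sat, Sun, Mon, Tue → Wed.
So the next tag is N.9375.Wed.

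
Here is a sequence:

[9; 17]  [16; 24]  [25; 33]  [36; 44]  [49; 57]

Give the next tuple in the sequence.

First entry: perfect squares: 3², 4², 5², …; 9, 16, 25, 36, 49 → 64.
Second entry — always 8 more than the first entry: 17, 24, 33, 44, 57 → 72.
So the next tuple is [64; 72].

[64; 72]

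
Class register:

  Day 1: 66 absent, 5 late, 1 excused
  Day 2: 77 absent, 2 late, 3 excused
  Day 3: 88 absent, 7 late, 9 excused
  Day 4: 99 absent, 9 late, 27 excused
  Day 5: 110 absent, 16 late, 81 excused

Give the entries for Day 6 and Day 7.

Absent: +11 each step, so 66, 77, 88, 99, 110 → 121 → 132.
Late goes 5, 2, 7, 9, 16 → 25 → 41 (each term is the sum of the two before it).
Excused: 1, 3, 9, 27, 81 → 243 → 729 (×3 each step).
Putting the parts together: 121 absent, 25 late, 243 excused and then 132 absent, 41 late, 729 excused.

121 absent, 25 late, 243 excused; 132 absent, 41 late, 729 excused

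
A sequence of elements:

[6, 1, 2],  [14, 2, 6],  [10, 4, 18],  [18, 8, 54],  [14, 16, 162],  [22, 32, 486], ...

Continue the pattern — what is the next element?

First value — alternating steps +8, −4, +8, −4, …: 6, 14, 10, 18, 14, 22 → 18.
For the second value, ×2 each step: 1, 2, 4, 8, 16, 32 → 64.
Third value — ×3 each step: 2, 6, 18, 54, 162, 486 → 1458.
So the next element is [18, 64, 1458].

[18, 64, 1458]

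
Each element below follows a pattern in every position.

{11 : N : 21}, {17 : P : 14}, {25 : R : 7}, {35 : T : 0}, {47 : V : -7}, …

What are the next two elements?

{61 : X : -14}, {77 : Z : -21}

First coordinate — differences are 6, 8, 10, … (increasing by 2 each time): 11, 17, 25, 35, 47 → 61 → 77.
Letter: letters move forward 2 places in the alphabet, so N, P, R, T, V → X → Z.
Third coordinate: −7 each step; 21, 14, 7, 0, -7 → -14 → -21.
So the next two elements are {61 : X : -14} and {77 : Z : -21}.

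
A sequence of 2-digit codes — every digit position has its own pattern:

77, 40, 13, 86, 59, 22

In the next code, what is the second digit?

5

For the second digit, +3 each step, mod 10: 7, 0, 3, 6, 9, 2 → 5.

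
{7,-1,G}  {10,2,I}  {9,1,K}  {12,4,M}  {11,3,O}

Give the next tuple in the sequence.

For the first component, alternating steps +3, −1, +3, −1, …: 7, 10, 9, 12, 11 → 14.
Second component — always 8 less than the first component: -1, 2, 1, 4, 3 → 6.
Letter: letters move forward 2 places in the alphabet, so G, I, K, M, O → Q.
Combining the parts gives {14,6,Q}.

{14,6,Q}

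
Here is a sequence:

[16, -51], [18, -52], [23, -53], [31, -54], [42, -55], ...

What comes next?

First coordinate: 16, 18, 23, 31, 42 → 56 (differences are 2, 5, 8, … (increasing by 3 each time)).
Second coordinate: −1 each step; -51, -52, -53, -54, -55 → -56.
Combining the parts gives [56, -56].

[56, -56]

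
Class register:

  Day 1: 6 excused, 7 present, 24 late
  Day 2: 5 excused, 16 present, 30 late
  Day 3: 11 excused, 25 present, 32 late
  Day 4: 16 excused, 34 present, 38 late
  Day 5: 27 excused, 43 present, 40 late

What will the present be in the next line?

52

Present goes 7, 16, 25, 34, 43 → 52 (+9 each step).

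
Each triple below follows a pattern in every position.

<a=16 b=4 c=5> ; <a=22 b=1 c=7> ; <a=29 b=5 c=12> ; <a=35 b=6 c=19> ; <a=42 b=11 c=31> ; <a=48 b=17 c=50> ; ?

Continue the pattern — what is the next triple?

A: alternating steps +6, +7, +6, +7, …, so 16, 22, 29, 35, 42, 48 → 55.
B: each term is the sum of the two before it, so 4, 1, 5, 6, 11, 17 → 28.
C: each term is the sum of the two before it, so 5, 7, 12, 19, 31, 50 → 81.
Putting it together: <a=55 b=28 c=81>.

<a=55 b=28 c=81>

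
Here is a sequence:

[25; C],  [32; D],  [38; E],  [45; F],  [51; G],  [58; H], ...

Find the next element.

First entry — alternating steps +7, +6, +7, +6, …: 25, 32, 38, 45, 51, 58 → 64.
For the letter, letters move forward 1 place in the alphabet: C, D, E, F, G, H → I.
Putting it together: [64; I].

[64; I]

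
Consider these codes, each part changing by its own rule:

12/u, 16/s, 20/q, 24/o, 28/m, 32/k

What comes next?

First component: +4 each step; 12, 16, 20, 24, 28, 32 → 36.
Letter: letters move back 2 places in the alphabet; u, s, q, o, m, k → i.
Combining the parts gives 36/i.

36/i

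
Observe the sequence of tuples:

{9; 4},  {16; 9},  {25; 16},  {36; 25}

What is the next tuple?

{49; 36}

First coordinate: 9, 16, 25, 36 → 49 (perfect squares: 3², 4², 5², …).
Second coordinate: perfect squares: 2², 3², 4², …, so 4, 9, 16, 25 → 36.
Combining the parts gives {49; 36}.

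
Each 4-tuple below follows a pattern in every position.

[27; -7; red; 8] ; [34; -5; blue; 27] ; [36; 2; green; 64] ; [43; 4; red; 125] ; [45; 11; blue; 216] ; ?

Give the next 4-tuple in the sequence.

First component: alternating steps +7, +2, +7, +2, …, so 27, 34, 36, 43, 45 → 52.
Second component goes -7, -5, 2, 4, 11 → 13 (alternating steps +2, +7, +2, +7, …).
Colour: repeats red → blue → green, so red, blue, green, red, blue → green.
Fourth component: perfect cubes: 2³, 3³, 4³, …; 8, 27, 64, 125, 216 → 343.
Combining the parts gives [52; 13; green; 343].

[52; 13; green; 343]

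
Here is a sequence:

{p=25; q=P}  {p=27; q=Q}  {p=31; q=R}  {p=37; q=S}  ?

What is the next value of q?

T

For the p, differences are 2, 4, 6, … (increasing by 2 each time): 25, 27, 31, 37 → 45.
Q: P, Q, R, S → T (letters move forward 1 place in the alphabet).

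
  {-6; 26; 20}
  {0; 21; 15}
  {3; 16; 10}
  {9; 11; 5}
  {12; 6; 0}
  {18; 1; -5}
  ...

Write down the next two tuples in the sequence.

First entry: alternating steps +6, +3, +6, +3, …; -6, 0, 3, 9, 12, 18 → 21 → 27.
Second entry: −5 each step, so 26, 21, 16, 11, 6, 1 → -4 → -9.
Third entry: always 6 less than the second entry; 20, 15, 10, 5, 0, -5 → -10 → -15.
Putting the parts together: {21; -4; -10} and then {27; -9; -15}.

{21; -4; -10}, {27; -9; -15}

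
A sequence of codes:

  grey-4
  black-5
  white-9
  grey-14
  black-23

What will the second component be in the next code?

37

Second component — each term is the sum of the two before it: 4, 5, 9, 14, 23 → 37.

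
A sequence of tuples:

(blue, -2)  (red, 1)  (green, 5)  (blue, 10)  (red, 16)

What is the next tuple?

(green, 23)

Colour: blue, red, green, blue, red → green (repeats blue → red → green).
Second component goes -2, 1, 5, 10, 16 → 23 (differences are 3, 4, 5, … (increasing by 1 each time)).
So the next tuple is (green, 23).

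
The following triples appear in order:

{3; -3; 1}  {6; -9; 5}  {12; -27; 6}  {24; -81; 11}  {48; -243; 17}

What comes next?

First slot — ×2 each step: 3, 6, 12, 24, 48 → 96.
Second slot goes -3, -9, -27, -81, -243 → -729 (×3 each step).
For the third slot, each term is the sum of the two before it: 1, 5, 6, 11, 17 → 28.
Combining the parts gives {96; -729; 28}.

{96; -729; 28}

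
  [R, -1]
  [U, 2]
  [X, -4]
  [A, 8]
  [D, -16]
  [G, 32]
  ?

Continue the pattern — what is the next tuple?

[J, -64]

Letter: R, U, X, A, D, G → J (letters move forward 3 places in the alphabet, wrapping Z→A).
Second part: ×(-2) each step, so -1, 2, -4, 8, -16, 32 → -64.
Combining the parts gives [J, -64].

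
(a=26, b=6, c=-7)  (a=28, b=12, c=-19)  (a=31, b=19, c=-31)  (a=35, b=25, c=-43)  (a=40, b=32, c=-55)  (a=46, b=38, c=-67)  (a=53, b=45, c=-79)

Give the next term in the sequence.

(a=61, b=51, c=-91)

A — differences are 2, 3, 4, … (increasing by 1 each time): 26, 28, 31, 35, 40, 46, 53 → 61.
For the b, alternating steps +6, +7, +6, +7, …: 6, 12, 19, 25, 32, 38, 45 → 51.
For the c, −12 each step: -7, -19, -31, -43, -55, -67, -79 → -91.
So the next term is (a=61, b=51, c=-91).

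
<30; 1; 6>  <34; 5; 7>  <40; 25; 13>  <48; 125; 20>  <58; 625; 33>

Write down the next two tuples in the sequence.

First value — differences are 4, 6, 8, … (increasing by 2 each time): 30, 34, 40, 48, 58 → 70 → 84.
Second value — ×5 each step: 1, 5, 25, 125, 625 → 3125 → 15625.
Third value: each term is the sum of the two before it; 6, 7, 13, 20, 33 → 53 → 86.
So the next two tuples are <70; 3125; 53> and <84; 15625; 86>.

<70; 3125; 53>, <84; 15625; 86>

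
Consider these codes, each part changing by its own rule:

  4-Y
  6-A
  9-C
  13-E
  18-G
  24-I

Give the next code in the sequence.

First component — differences are 2, 3, 4, … (increasing by 1 each time): 4, 6, 9, 13, 18, 24 → 31.
Letter: Y, A, C, E, G, I → K (letters move forward 2 places in the alphabet, wrapping Z→A).
So the next code is 31-K.

31-K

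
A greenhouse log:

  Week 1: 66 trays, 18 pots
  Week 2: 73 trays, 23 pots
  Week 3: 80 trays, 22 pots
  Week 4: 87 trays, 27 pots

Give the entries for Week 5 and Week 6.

94 trays, 26 pots; 101 trays, 31 pots

Trays: +7 each step, so 66, 73, 80, 87 → 94 → 101.
Pots — alternating steps +5, −1, +5, −1, …: 18, 23, 22, 27 → 26 → 31.
So the next two records are 94 trays, 26 pots and 101 trays, 31 pots.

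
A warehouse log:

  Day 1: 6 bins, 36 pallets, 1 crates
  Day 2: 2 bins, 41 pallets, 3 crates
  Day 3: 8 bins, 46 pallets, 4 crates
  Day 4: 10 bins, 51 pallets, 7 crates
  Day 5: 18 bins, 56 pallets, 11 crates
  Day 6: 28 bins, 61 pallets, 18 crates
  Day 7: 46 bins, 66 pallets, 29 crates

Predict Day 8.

Bins — each term is the sum of the two before it: 6, 2, 8, 10, 18, 28, 46 → 74.
Pallets: 36, 41, 46, 51, 56, 61, 66 → 71 (+5 each step).
Crates — each term is the sum of the two before it: 1, 3, 4, 7, 11, 18, 29 → 47.
Putting it together: 74 bins, 71 pallets, 47 crates.

74 bins, 71 pallets, 47 crates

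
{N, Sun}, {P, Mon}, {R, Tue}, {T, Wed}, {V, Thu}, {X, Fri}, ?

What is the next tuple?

Letter — letters move forward 2 places in the alphabet: N, P, R, T, V, X → Z.
Day goes Sun, Mon, Tue, Wed, Thu, Fri → Sat (runs through the weekdays Mon→Sun).
Combining the parts gives {Z, Sat}.

{Z, Sat}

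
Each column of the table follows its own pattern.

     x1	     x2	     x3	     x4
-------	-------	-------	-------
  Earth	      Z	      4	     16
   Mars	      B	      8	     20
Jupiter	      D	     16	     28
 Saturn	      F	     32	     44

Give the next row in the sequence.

Column x1: Earth, Mars, Jupiter, Saturn → Uranus (runs through the planets Mercury→Neptune).
Column x2: Z, B, D, F → H (letters move forward 2 places in the alphabet, wrapping Z→A).
Column x3 goes 4, 8, 16, 32 → 64 (×2 each step).
Column x4: always 12 more than the column x3; 16, 20, 28, 44 → 76.
So the next row is Uranus  H  64  76.

Uranus  H  64  76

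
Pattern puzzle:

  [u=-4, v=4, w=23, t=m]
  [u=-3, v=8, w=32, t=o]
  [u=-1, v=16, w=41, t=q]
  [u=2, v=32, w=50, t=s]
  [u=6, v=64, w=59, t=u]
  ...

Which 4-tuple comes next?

U goes -4, -3, -1, 2, 6 → 11 (differences are 1, 2, 3, … (increasing by 1 each time)).
V: ×2 each step; 4, 8, 16, 32, 64 → 128.
W: +9 each step, so 23, 32, 41, 50, 59 → 68.
T: letters move forward 2 places in the alphabet, so m, o, q, s, u → w.
Putting it together: [u=11, v=128, w=68, t=w].

[u=11, v=128, w=68, t=w]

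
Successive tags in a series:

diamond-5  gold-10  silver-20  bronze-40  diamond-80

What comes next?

gold-160

Rank: diamond, gold, silver, bronze, diamond → gold (repeats diamond → gold → silver → bronze).
Second component: ×2 each step, so 5, 10, 20, 40, 80 → 160.
So the next tag is gold-160.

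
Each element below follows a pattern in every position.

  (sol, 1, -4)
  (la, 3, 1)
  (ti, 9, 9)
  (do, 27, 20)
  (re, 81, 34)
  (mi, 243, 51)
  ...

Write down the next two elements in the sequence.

(fa, 729, 71), (sol, 2187, 94)

Note: runs through the solfège scale do→ti, so sol, la, ti, do, re, mi → fa → sol.
Second component goes 1, 3, 9, 27, 81, 243 → 729 → 2187 (×3 each step).
Third component: differences are 5, 8, 11, … (increasing by 3 each time), so -4, 1, 9, 20, 34, 51 → 71 → 94.
So the next two elements are (fa, 729, 71) and (sol, 2187, 94).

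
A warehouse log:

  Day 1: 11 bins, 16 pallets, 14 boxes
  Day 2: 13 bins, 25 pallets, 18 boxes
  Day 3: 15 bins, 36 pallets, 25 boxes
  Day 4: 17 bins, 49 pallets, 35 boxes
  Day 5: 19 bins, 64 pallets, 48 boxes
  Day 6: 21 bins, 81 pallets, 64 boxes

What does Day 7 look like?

Bins: +2 each step; 11, 13, 15, 17, 19, 21 → 23.
Pallets: perfect squares: 4², 5², 6², …; 16, 25, 36, 49, 64, 81 → 100.
Boxes: differences are 4, 7, 10, … (increasing by 3 each time); 14, 18, 25, 35, 48, 64 → 83.
Combining the parts gives 23 bins, 100 pallets, 83 boxes.

23 bins, 100 pallets, 83 boxes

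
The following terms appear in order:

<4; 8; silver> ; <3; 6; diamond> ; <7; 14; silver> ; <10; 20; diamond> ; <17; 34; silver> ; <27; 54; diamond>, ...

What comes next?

<44; 88; silver>

First entry: each term is the sum of the two before it, so 4, 3, 7, 10, 17, 27 → 44.
For the second entry, always 2 × the first entry: 8, 6, 14, 20, 34, 54 → 88.
Rank — alternates silver ↔ diamond: silver, diamond, silver, diamond, silver, diamond → silver.
Putting it together: <44; 88; silver>.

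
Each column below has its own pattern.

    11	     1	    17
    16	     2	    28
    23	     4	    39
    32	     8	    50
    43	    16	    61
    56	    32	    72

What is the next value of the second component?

64

For the second component, ×2 each step: 1, 2, 4, 8, 16, 32 → 64.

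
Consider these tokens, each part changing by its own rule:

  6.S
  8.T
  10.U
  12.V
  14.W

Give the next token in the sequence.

First component — +2 each step: 6, 8, 10, 12, 14 → 16.
For the letter, letters move forward 1 place in the alphabet: S, T, U, V, W → X.
Combining the parts gives 16.X.

16.X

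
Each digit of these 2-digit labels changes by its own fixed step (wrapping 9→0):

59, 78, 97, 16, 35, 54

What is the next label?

73

First digit goes 5, 7, 9, 1, 3, 5 → 7 (+2 each step, mod 10).
For the second digit, −1 each step, mod 10: 9, 8, 7, 6, 5, 4 → 3.
Combining the parts gives 73.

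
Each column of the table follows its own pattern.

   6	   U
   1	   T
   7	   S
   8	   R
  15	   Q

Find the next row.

23  P

For the first component, each term is the sum of the two before it: 6, 1, 7, 8, 15 → 23.
Letter: letters move back 1 place in the alphabet, so U, T, S, R, Q → P.
Putting it together: 23  P.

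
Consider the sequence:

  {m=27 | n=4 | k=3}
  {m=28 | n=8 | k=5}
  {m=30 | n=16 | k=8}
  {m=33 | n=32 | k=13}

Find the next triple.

{m=37 | n=64 | k=21}

M: differences are 1, 2, 3, … (increasing by 1 each time), so 27, 28, 30, 33 → 37.
For the n, ×2 each step: 4, 8, 16, 32 → 64.
K goes 3, 5, 8, 13 → 21 (each term is the sum of the two before it).
Combining the parts gives {m=37 | n=64 | k=21}.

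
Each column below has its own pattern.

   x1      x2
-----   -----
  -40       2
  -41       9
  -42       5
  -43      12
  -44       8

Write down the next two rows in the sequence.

Column x1: −1 each step; -40, -41, -42, -43, -44 → -45 → -46.
Column x2: alternating steps +7, −4, +7, −4, …, so 2, 9, 5, 12, 8 → 15 → 11.
So the next two rows are -45  15 and -46  11.

-45  15; -46  11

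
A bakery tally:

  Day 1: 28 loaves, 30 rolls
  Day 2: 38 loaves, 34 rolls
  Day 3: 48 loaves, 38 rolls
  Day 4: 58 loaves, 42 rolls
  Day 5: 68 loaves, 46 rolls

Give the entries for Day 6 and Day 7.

Loaves — +10 each step: 28, 38, 48, 58, 68 → 78 → 88.
Rolls: +4 each step, so 30, 34, 38, 42, 46 → 50 → 54.
So the next two lines are 78 loaves, 50 rolls and 88 loaves, 54 rolls.

78 loaves, 50 rolls; 88 loaves, 54 rolls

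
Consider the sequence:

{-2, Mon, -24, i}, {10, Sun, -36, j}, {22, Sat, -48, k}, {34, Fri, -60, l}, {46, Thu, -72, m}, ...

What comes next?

{58, Wed, -84, n}

First component: +12 each step; -2, 10, 22, 34, 46 → 58.
Day — runs backward through the weekdays Mon→Sun: Mon, Sun, Sat, Fri, Thu → Wed.
Third component goes -24, -36, -48, -60, -72 → -84 (−12 each step).
For the letter, letters move forward 1 place in the alphabet: i, j, k, l, m → n.
Putting it together: {58, Wed, -84, n}.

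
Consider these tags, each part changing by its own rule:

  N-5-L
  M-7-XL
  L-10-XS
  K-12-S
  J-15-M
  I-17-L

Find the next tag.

H-20-XL

Letter: letters move back 1 place in the alphabet; N, M, L, K, J, I → H.
Second component — alternating steps +2, +3, +2, +3, …: 5, 7, 10, 12, 15, 17 → 20.
Size: repeats L → XL → XS → S → M; L, XL, XS, S, M, L → XL.
Combining the parts gives H-20-XL.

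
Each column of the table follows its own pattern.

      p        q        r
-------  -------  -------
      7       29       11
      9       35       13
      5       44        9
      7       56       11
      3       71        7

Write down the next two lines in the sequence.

5  89  9; 1  110  5

Column p: alternating steps +2, −4, +2, −4, …; 7, 9, 5, 7, 3 → 5 → 1.
Column q: differences are 6, 9, 12, … (increasing by 3 each time), so 29, 35, 44, 56, 71 → 89 → 110.
Column r: 11, 13, 9, 11, 7 → 9 → 5 (always 4 more than the column p).
So the next two lines are 5  89  9 and 1  110  5.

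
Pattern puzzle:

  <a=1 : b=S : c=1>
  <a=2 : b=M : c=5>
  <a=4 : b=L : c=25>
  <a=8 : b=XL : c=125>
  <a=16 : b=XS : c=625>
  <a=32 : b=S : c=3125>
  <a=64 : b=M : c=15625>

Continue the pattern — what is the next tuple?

A: 1, 2, 4, 8, 16, 32, 64 → 128 (×2 each step).
For the b, repeats S → M → L → XL → XS: S, M, L, XL, XS, S, M → L.
C — ×5 each step: 1, 5, 25, 125, 625, 3125, 15625 → 78125.
Putting it together: <a=128 : b=L : c=78125>.

<a=128 : b=L : c=78125>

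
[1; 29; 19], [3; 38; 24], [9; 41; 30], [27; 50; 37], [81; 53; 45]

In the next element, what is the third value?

54

Third value: differences are 5, 6, 7, … (increasing by 1 each time); 19, 24, 30, 37, 45 → 54.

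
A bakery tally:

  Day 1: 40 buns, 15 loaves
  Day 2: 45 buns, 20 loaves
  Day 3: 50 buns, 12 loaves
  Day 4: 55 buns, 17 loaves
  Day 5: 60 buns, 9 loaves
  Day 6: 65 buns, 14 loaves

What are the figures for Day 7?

70 buns, 6 loaves

Buns: +5 each step, so 40, 45, 50, 55, 60, 65 → 70.
Loaves — alternating steps +5, −8, +5, −8, …: 15, 20, 12, 17, 9, 14 → 6.
Putting it together: 70 buns, 6 loaves.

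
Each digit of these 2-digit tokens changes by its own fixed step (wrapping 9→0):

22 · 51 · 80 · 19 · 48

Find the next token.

77

First digit — +3 each step, mod 10: 2, 5, 8, 1, 4 → 7.
Second digit: −1 each step, mod 10; 2, 1, 0, 9, 8 → 7.
So the next token is 77.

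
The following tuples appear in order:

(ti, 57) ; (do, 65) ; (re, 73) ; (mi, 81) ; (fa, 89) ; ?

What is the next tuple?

(sol, 97)

Note goes ti, do, re, mi, fa → sol (runs through the solfège scale do→ti).
Second component: +8 each step, so 57, 65, 73, 81, 89 → 97.
So the next tuple is (sol, 97).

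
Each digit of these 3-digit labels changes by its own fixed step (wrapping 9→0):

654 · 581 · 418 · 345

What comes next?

First digit: −1 each step, mod 10; 6, 5, 4, 3 → 2.
Second digit: +3 each step, mod 10; 5, 8, 1, 4 → 7.
Third digit: −3 each step, mod 10, so 4, 1, 8, 5 → 2.
Putting it together: 272.

272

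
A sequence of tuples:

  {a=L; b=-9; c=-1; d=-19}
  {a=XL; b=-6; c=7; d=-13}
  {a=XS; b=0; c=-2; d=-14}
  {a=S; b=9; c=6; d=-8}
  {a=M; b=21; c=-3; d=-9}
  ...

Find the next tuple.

A — runs through clothing sizes XS→XL: L, XL, XS, S, M → L.
B: -9, -6, 0, 9, 21 → 36 (differences are 3, 6, 9, … (increasing by 3 each time)).
C goes -1, 7, -2, 6, -3 → 5 (alternating steps +8, −9, +8, −9, …).
For the d, alternating steps +6, −1, +6, −1, …: -19, -13, -14, -8, -9 → -3.
Putting it together: {a=L; b=36; c=5; d=-3}.

{a=L; b=36; c=5; d=-3}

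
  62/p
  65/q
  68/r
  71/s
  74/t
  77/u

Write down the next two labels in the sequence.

80/v then 83/w

First component: +3 each step, so 62, 65, 68, 71, 74, 77 → 80 → 83.
For the letter, letters move forward 1 place in the alphabet: p, q, r, s, t, u → v → w.
Putting the parts together: 80/v and then 83/w.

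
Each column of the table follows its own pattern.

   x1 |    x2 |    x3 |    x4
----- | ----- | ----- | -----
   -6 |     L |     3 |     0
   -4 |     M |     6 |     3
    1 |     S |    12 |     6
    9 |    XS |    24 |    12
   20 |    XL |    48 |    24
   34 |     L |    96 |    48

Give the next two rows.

Column x1: differences are 2, 5, 8, … (increasing by 3 each time); -6, -4, 1, 9, 20, 34 → 51 → 71.
Column x2: repeats L → M → S → XS → XL, so L, M, S, XS, XL, L → M → S.
Column x3 goes 3, 6, 12, 24, 48, 96 → 192 → 384 (×2 each step).
Column x4: always the previous value of the column x3; 0, 3, 6, 12, 24, 48 → 96 → 192.
So the next two rows are 51  M  192  96 and 71  S  384  192.

51  M  192  96; 71  S  384  192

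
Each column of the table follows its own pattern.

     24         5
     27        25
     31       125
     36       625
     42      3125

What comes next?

49  15625

First component: differences are 3, 4, 5, … (increasing by 1 each time); 24, 27, 31, 36, 42 → 49.
Second component: ×5 each step, so 5, 25, 125, 625, 3125 → 15625.
Putting it together: 49  15625.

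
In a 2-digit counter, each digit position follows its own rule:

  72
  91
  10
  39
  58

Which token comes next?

For the first digit, +2 each step, mod 10: 7, 9, 1, 3, 5 → 7.
Second digit: −1 each step, mod 10; 2, 1, 0, 9, 8 → 7.
Putting it together: 77.

77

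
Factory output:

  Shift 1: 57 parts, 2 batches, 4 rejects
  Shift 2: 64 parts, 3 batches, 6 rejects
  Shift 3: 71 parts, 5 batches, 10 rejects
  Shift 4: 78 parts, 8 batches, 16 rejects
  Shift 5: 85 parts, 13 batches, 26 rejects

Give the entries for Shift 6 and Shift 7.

Parts: +7 each step; 57, 64, 71, 78, 85 → 92 → 99.
Batches: 2, 3, 5, 8, 13 → 21 → 34 (each term is the sum of the two before it).
For the rejects, always 2 × the batches: 4, 6, 10, 16, 26 → 42 → 68.
So the next two lines are 92 parts, 21 batches, 42 rejects and 99 parts, 34 batches, 68 rejects.

92 parts, 21 batches, 42 rejects; 99 parts, 34 batches, 68 rejects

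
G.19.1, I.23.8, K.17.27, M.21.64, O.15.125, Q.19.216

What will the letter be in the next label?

S

For the letter, letters move forward 2 places in the alphabet: G, I, K, M, O, Q → S.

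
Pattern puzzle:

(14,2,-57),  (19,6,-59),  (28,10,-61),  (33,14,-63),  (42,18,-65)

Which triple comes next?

First component: alternating steps +5, +9, +5, +9, …, so 14, 19, 28, 33, 42 → 47.
Second component: +4 each step; 2, 6, 10, 14, 18 → 22.
Third component: −2 each step, so -57, -59, -61, -63, -65 → -67.
Putting it together: (47,22,-67).

(47,22,-67)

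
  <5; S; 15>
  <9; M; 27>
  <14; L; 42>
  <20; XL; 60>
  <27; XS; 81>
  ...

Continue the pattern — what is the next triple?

<35; S; 105>

First value: differences are 4, 5, 6, … (increasing by 1 each time); 5, 9, 14, 20, 27 → 35.
Size: runs through clothing sizes XS→XL, so S, M, L, XL, XS → S.
Third value: always 3 × the first value; 15, 27, 42, 60, 81 → 105.
So the next triple is <35; S; 105>.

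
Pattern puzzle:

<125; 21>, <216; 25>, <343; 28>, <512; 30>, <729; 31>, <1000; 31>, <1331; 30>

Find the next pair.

First coordinate: perfect cubes: 5³, 6³, 7³, …, so 125, 216, 343, 512, 729, 1000, 1331 → 1728.
For the second coordinate, differences are 4, 3, 2, … (decreasing by 1 each time): 21, 25, 28, 30, 31, 31, 30 → 28.
Putting it together: <1728; 28>.

<1728; 28>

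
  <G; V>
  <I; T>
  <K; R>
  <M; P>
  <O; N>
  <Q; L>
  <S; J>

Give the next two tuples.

First letter goes G, I, K, M, O, Q, S → U → W (letters move forward 2 places in the alphabet).
Second letter: letters move back 2 places in the alphabet, so V, T, R, P, N, L, J → H → F.
So the next two tuples are <U; H> and <W; F>.

<U; H>, <W; F>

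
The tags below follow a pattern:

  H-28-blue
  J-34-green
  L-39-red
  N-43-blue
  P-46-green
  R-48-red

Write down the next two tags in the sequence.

Letter — letters move forward 2 places in the alphabet: H, J, L, N, P, R → T → V.
Second component: differences are 6, 5, 4, … (decreasing by 1 each time), so 28, 34, 39, 43, 46, 48 → 49 → 49.
Colour goes blue, green, red, blue, green, red → blue → green (repeats blue → green → red).
Putting the parts together: T-49-blue and then V-49-green.

T-49-blue, V-49-green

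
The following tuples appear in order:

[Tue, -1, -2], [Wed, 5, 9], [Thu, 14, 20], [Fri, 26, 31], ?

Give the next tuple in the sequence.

Day — runs through the weekdays Mon→Sun: Tue, Wed, Thu, Fri → Sat.
Second entry goes -1, 5, 14, 26 → 41 (differences are 6, 9, 12, … (increasing by 3 each time)).
Third entry: +11 each step, so -2, 9, 20, 31 → 42.
So the next tuple is [Sat, 41, 42].

[Sat, 41, 42]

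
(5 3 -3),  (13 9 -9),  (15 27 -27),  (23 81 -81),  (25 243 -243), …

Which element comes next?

(33 729 -729)

First part: alternating steps +8, +2, +8, +2, …, so 5, 13, 15, 23, 25 → 33.
Second part: ×3 each step; 3, 9, 27, 81, 243 → 729.
Third part: ×3 each step; -3, -9, -27, -81, -243 → -729.
Putting it together: (33 729 -729).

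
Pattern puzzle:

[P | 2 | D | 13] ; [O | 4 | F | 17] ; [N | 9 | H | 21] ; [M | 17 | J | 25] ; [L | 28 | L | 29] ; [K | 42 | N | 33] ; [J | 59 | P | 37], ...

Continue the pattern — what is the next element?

[I | 79 | R | 41]

For the first letter, letters move back 1 place in the alphabet: P, O, N, M, L, K, J → I.
Second part: differences are 2, 5, 8, … (increasing by 3 each time); 2, 4, 9, 17, 28, 42, 59 → 79.
Second letter: D, F, H, J, L, N, P → R (letters move forward 2 places in the alphabet).
For the fourth part, +4 each step: 13, 17, 21, 25, 29, 33, 37 → 41.
Combining the parts gives [I | 79 | R | 41].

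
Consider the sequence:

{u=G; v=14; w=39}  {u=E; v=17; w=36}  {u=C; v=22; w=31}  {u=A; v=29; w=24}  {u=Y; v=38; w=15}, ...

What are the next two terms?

{u=W; v=49; w=4}, {u=U; v=62; w=-9}

For the u, letters move back 2 places in the alphabet, wrapping A→Z: G, E, C, A, Y → W → U.
V: 14, 17, 22, 29, 38 → 49 → 62 (differences are 3, 5, 7, … (increasing by 2 each time)).
For the w, together with the v always sums to 53: 39, 36, 31, 24, 15 → 4 → -9.
So the next two terms are {u=W; v=49; w=4} and {u=U; v=62; w=-9}.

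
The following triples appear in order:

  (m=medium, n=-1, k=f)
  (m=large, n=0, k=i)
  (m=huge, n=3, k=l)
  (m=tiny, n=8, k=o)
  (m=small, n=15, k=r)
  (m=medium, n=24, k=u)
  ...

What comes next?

(m=large, n=35, k=x)

M: repeats medium → large → huge → tiny → small, so medium, large, huge, tiny, small, medium → large.
N goes -1, 0, 3, 8, 15, 24 → 35 (differences are 1, 3, 5, … (increasing by 2 each time)).
K goes f, i, l, o, r, u → x (letters move forward 3 places in the alphabet).
Combining the parts gives (m=large, n=35, k=x).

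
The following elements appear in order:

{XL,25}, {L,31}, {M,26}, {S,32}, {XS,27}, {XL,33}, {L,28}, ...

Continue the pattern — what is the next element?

{M,34}

Size — repeats XL → L → M → S → XS: XL, L, M, S, XS, XL, L → M.
Second slot: 25, 31, 26, 32, 27, 33, 28 → 34 (alternating steps +6, −5, +6, −5, …).
Putting it together: {M,34}.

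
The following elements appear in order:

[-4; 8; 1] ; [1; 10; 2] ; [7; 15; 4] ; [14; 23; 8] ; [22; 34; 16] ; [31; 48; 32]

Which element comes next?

[41; 65; 64]

First component: -4, 1, 7, 14, 22, 31 → 41 (differences are 5, 6, 7, … (increasing by 1 each time)).
Second component goes 8, 10, 15, 23, 34, 48 → 65 (differences are 2, 5, 8, … (increasing by 3 each time)).
Third component: ×2 each step, so 1, 2, 4, 8, 16, 32 → 64.
So the next element is [41; 65; 64].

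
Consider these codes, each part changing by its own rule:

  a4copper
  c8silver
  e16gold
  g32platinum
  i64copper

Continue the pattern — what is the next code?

k128silver

Letter: letters move forward 2 places in the alphabet, so a, c, e, g, i → k.
Second component goes 4, 8, 16, 32, 64 → 128 (×2 each step).
Metal goes copper, silver, gold, platinum, copper → silver (repeats copper → silver → gold → platinum).
Combining the parts gives k128silver.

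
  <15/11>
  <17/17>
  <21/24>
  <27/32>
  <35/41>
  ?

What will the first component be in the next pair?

45

First component: 15, 17, 21, 27, 35 → 45 (differences are 2, 4, 6, … (increasing by 2 each time)).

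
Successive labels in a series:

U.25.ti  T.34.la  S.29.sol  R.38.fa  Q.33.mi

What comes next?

P.42.re

Letter — letters move back 1 place in the alphabet: U, T, S, R, Q → P.
Second component — alternating steps +9, −5, +9, −5, …: 25, 34, 29, 38, 33 → 42.
Note: runs backward through the solfège scale do→ti; ti, la, sol, fa, mi → re.
So the next label is P.42.re.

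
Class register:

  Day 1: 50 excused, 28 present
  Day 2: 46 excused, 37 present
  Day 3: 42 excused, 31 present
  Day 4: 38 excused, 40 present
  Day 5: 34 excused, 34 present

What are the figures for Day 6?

30 excused, 43 present

Excused: 50, 46, 42, 38, 34 → 30 (−4 each step).
Present goes 28, 37, 31, 40, 34 → 43 (alternating steps +9, −6, +9, −6, …).
Putting it together: 30 excused, 43 present.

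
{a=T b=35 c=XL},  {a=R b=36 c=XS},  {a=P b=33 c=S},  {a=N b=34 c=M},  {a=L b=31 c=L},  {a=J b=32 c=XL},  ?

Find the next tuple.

{a=H b=29 c=XS}

A — letters move back 2 places in the alphabet: T, R, P, N, L, J → H.
B goes 35, 36, 33, 34, 31, 32 → 29 (alternating steps +1, −3, +1, −3, …).
C — repeats XL → XS → S → M → L: XL, XS, S, M, L, XL → XS.
Combining the parts gives {a=H b=29 c=XS}.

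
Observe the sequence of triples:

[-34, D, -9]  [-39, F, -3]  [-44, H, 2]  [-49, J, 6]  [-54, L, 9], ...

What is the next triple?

[-59, N, 11]

First coordinate: -34, -39, -44, -49, -54 → -59 (−5 each step).
Letter — letters move forward 2 places in the alphabet: D, F, H, J, L → N.
For the third coordinate, differences are 6, 5, 4, … (decreasing by 1 each time): -9, -3, 2, 6, 9 → 11.
Putting it together: [-59, N, 11].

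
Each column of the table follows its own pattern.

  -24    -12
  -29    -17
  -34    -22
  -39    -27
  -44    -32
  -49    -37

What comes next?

For the first component, −5 each step: -24, -29, -34, -39, -44, -49 → -54.
Second component: -12, -17, -22, -27, -32, -37 → -42 (always 12 more than the first component).
So the next row is -54  -42.

-54  -42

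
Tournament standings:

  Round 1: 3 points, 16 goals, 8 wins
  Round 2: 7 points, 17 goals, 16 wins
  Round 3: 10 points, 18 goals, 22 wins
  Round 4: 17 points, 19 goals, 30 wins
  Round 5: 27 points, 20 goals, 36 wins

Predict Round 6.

For the points, each term is the sum of the two before it: 3, 7, 10, 17, 27 → 44.
Goals: +1 each step, so 16, 17, 18, 19, 20 → 21.
Wins: alternating steps +8, +6, +8, +6, …, so 8, 16, 22, 30, 36 → 44.
Combining the parts gives 44 points, 21 goals, 44 wins.

44 points, 21 goals, 44 wins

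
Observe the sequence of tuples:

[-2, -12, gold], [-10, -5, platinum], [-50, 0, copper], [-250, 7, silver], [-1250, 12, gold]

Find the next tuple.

First slot goes -2, -10, -50, -250, -1250 → -6250 (×5 each step).
For the second slot, alternating steps +7, +5, +7, +5, …: -12, -5, 0, 7, 12 → 19.
Metal: repeats gold → platinum → copper → silver, so gold, platinum, copper, silver, gold → platinum.
So the next tuple is [-6250, 19, platinum].

[-6250, 19, platinum]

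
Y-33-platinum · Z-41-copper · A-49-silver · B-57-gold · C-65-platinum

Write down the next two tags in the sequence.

Letter — letters move forward 1 place in the alphabet, wrapping Z→A: Y, Z, A, B, C → D → E.
Second component: +8 each step, so 33, 41, 49, 57, 65 → 73 → 81.
Metal — repeats platinum → copper → silver → gold: platinum, copper, silver, gold, platinum → copper → silver.
So the next two tags are D-73-copper and E-81-silver.

D-73-copper then E-81-silver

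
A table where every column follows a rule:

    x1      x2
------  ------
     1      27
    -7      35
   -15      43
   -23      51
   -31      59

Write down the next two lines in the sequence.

Column x1 goes 1, -7, -15, -23, -31 → -39 → -47 (−8 each step).
Column x2 goes 27, 35, 43, 51, 59 → 67 → 75 (together with the column x1 always sums to 28).
Putting the parts together: -39  67 and then -47  75.

-39  67; -47  75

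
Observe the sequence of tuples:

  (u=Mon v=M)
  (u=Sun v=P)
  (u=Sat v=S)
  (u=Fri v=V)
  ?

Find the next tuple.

For the u, runs backward through the weekdays Mon→Sun: Mon, Sun, Sat, Fri → Thu.
V: M, P, S, V → Y (letters move forward 3 places in the alphabet).
So the next tuple is (u=Thu v=Y).

(u=Thu v=Y)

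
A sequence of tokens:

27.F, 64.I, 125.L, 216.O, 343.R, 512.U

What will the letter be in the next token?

X

Letter: F, I, L, O, R, U → X (letters move forward 3 places in the alphabet).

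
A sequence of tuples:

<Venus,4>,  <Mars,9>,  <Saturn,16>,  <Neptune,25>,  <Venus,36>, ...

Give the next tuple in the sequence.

Planet goes Venus, Mars, Saturn, Neptune, Venus → Mars (repeats Venus → Mars → Saturn → Neptune).
Second entry — perfect squares: 2², 3², 4², …: 4, 9, 16, 25, 36 → 49.
So the next tuple is <Mars,49>.

<Mars,49>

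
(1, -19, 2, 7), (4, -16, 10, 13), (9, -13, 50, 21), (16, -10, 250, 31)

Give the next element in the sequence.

(25, -7, 1250, 43)

First entry: 1, 4, 9, 16 → 25 (perfect squares: 1², 2², 3², …).
For the second entry, +3 each step: -19, -16, -13, -10 → -7.
Third entry — ×5 each step: 2, 10, 50, 250 → 1250.
Fourth entry — differences are 6, 8, 10, … (increasing by 2 each time): 7, 13, 21, 31 → 43.
Combining the parts gives (25, -7, 1250, 43).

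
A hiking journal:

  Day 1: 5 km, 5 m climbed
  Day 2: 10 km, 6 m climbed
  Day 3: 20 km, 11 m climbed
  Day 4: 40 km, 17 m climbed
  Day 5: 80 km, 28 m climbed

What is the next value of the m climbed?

Km: ×2 each step, so 5, 10, 20, 40, 80 → 160.
M climbed goes 5, 6, 11, 17, 28 → 45 (each term is the sum of the two before it).

45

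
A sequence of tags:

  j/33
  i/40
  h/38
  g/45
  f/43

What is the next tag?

For the letter, letters move back 1 place in the alphabet: j, i, h, g, f → e.
Second component goes 33, 40, 38, 45, 43 → 50 (alternating steps +7, −2, +7, −2, …).
Putting it together: e/50.

e/50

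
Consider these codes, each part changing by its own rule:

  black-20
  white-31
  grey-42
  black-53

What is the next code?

For the shade, repeats black → white → grey: black, white, grey, black → white.
For the second component, +11 each step: 20, 31, 42, 53 → 64.
Putting it together: white-64.

white-64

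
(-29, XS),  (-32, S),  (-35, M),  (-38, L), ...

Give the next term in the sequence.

For the first value, −3 each step: -29, -32, -35, -38 → -41.
Size goes XS, S, M, L → XL (runs through clothing sizes XS→XL).
Putting it together: (-41, XL).

(-41, XL)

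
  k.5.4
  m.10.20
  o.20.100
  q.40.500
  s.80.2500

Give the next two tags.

u.160.12500, w.320.62500

Letter: letters move forward 2 places in the alphabet, so k, m, o, q, s → u → w.
Second component: 5, 10, 20, 40, 80 → 160 → 320 (×2 each step).
Third component goes 4, 20, 100, 500, 2500 → 12500 → 62500 (×5 each step).
So the next two tags are u.160.12500 and w.320.62500.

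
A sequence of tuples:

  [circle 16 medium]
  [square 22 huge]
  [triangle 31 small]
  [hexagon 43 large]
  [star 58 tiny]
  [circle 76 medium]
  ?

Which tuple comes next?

For the shape, repeats circle → square → triangle → hexagon → star: circle, square, triangle, hexagon, star, circle → square.
Second slot: differences are 6, 9, 12, … (increasing by 3 each time), so 16, 22, 31, 43, 58, 76 → 97.
Size: medium, huge, small, large, tiny, medium → huge (repeats medium → huge → small → large → tiny).
So the next tuple is [square 97 huge].

[square 97 huge]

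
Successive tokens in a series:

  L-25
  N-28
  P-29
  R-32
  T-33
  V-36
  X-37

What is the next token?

Z-40

For the letter, letters move forward 2 places in the alphabet: L, N, P, R, T, V, X → Z.
Second component: alternating steps +3, +1, +3, +1, …; 25, 28, 29, 32, 33, 36, 37 → 40.
So the next token is Z-40.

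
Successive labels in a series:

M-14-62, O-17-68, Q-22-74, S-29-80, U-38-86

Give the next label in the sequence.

Letter: letters move forward 2 places in the alphabet, so M, O, Q, S, U → W.
Second component goes 14, 17, 22, 29, 38 → 49 (differences are 3, 5, 7, … (increasing by 2 each time)).
Third component: +6 each step, so 62, 68, 74, 80, 86 → 92.
So the next label is W-49-92.

W-49-92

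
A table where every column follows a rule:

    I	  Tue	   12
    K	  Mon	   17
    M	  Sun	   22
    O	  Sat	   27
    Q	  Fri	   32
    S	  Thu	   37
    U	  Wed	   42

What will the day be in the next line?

Letter — letters move forward 2 places in the alphabet: I, K, M, O, Q, S, U → W.
Day: runs backward through the weekdays Mon→Sun; Tue, Mon, Sun, Sat, Fri, Thu, Wed → Tue.
Third component: +5 each step, so 12, 17, 22, 27, 32, 37, 42 → 47.

Tue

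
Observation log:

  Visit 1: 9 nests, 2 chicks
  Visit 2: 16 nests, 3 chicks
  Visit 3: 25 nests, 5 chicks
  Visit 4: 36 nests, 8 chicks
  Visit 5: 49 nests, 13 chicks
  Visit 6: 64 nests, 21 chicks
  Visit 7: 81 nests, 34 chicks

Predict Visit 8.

For the nests, perfect squares: 3², 4², 5², …: 9, 16, 25, 36, 49, 64, 81 → 100.
Chicks: each term is the sum of the two before it, so 2, 3, 5, 8, 13, 21, 34 → 55.
Putting it together: 100 nests, 55 chicks.

100 nests, 55 chicks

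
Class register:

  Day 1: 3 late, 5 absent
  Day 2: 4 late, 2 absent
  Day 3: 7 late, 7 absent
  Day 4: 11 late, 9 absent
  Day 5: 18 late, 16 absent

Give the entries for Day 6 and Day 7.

Late goes 3, 4, 7, 11, 18 → 29 → 47 (each term is the sum of the two before it).
Absent — each term is the sum of the two before it: 5, 2, 7, 9, 16 → 25 → 41.
Putting the parts together: 29 late, 25 absent and then 47 late, 41 absent.

29 late, 25 absent; 47 late, 41 absent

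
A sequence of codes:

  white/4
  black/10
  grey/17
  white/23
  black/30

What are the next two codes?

grey/36, white/43

Shade: white, black, grey, white, black → grey → white (repeats white → black → grey).
For the second component, alternating steps +6, +7, +6, +7, …: 4, 10, 17, 23, 30 → 36 → 43.
Putting the parts together: grey/36 and then white/43.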